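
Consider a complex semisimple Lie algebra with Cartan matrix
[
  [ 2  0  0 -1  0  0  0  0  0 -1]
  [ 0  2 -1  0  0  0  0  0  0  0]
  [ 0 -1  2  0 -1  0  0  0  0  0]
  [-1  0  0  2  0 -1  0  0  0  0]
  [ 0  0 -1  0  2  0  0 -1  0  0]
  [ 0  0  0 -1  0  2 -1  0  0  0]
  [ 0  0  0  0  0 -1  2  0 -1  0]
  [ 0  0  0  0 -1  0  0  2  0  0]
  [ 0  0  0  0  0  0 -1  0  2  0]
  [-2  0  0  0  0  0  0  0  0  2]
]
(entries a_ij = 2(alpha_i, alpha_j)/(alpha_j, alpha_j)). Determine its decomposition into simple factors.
The diagram associated to this matrix has two connected components: the simple roots {alpha_2, alpha_3, alpha_5, alpha_8} form a chain of 4 nodes with single edges (A_4), and {alpha_1, alpha_4, alpha_6, alpha_7, alpha_9, alpha_10} form a chain of 6 nodes with a double edge at one end; the terminal node there is the unique long simple root (C_6). A semisimple Lie algebra decomposes uniquely as the direct sum of simple ideals, one per connected component of its Dynkin diagram, so g ≅ A_4 ⊕ C_6 (dimension 24 + 78 = 102).

A_4 ⊕ C_6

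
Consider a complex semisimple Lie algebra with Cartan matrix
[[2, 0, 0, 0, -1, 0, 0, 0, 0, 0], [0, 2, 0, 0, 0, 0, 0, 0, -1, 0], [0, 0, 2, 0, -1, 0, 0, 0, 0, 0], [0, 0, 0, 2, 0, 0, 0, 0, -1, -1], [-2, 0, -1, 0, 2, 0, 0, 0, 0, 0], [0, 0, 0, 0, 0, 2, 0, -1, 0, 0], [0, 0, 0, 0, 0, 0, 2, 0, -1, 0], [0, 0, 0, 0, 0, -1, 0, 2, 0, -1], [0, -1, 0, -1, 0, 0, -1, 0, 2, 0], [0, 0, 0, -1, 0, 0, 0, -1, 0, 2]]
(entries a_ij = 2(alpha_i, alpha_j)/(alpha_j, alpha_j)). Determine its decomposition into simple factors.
type B_3 ⊕ type D_7

The diagram associated to this matrix has two connected components: the simple roots {alpha_1, alpha_3, alpha_5} form a chain of 3 nodes with a double edge at one end; the terminal node there is the unique short simple root (B_3), and {alpha_2, alpha_4, alpha_6, alpha_7, alpha_8, alpha_9, alpha_10} form a chain of 5 nodes with a fork of two nodes at one end (D_7). A semisimple Lie algebra decomposes uniquely as the direct sum of simple ideals, one per connected component of its Dynkin diagram, so g ≅ B_3 ⊕ D_7 (dimension 21 + 91 = 112).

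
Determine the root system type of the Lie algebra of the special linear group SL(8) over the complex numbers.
This is sl(8), which has dimension 8^2 - 1 = 63 and rank 8 - 1 = 7 (a Cartan subalgebra is the diagonal traceless matrices). In the classification of classical Lie algebras, the special linear algebra sl(n+1) has type A_n; here n = 7, so the Dynkin diagram is a chain of 7 nodes with single edges (A_7). Hence the type is A_7.

A_7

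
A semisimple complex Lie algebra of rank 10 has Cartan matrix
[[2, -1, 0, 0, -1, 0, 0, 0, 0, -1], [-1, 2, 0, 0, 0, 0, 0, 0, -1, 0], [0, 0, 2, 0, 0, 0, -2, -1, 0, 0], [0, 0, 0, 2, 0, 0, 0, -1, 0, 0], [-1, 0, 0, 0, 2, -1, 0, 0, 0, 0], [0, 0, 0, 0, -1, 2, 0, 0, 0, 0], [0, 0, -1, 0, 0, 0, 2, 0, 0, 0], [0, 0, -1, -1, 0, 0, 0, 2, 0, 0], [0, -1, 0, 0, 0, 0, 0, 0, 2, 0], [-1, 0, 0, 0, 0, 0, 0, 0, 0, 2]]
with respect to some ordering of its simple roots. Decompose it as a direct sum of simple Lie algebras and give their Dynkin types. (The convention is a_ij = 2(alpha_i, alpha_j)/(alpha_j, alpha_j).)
B_4 (so(9)) + E_6

The diagram associated to this matrix has two connected components: the simple roots {alpha_3, alpha_4, alpha_7, alpha_8} form a chain of 4 nodes with a double edge at one end; the terminal node there is the unique short simple root (B_4), and {alpha_1, alpha_2, alpha_5, alpha_6, alpha_9, alpha_10} form a chain of 5 nodes with one extra node attached to the third node from one end (E_6). A semisimple Lie algebra decomposes uniquely as the direct sum of simple ideals, one per connected component of its Dynkin diagram, so g ≅ B_4 ⊕ E_6 (dimension 36 + 78 = 114).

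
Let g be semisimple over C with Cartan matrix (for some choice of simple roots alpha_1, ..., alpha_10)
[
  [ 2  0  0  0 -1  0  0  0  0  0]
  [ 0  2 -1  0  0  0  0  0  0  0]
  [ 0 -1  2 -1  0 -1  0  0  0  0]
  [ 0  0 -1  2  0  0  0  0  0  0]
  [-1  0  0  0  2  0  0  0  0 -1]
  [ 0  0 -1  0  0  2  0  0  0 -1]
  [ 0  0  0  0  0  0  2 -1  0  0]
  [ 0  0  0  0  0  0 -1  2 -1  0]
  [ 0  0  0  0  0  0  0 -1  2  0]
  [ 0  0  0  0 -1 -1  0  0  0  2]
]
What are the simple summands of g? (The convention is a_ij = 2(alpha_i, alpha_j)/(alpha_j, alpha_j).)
The diagram associated to this matrix has two connected components: the simple roots {alpha_7, alpha_8, alpha_9} form a chain of 3 nodes with single edges (A_3), and {alpha_1, alpha_2, alpha_3, alpha_4, alpha_5, alpha_6, alpha_10} form a chain of 5 nodes with a fork of two nodes at one end (D_7). A semisimple Lie algebra decomposes uniquely as the direct sum of simple ideals, one per connected component of its Dynkin diagram, so g ≅ A_3 ⊕ D_7 (dimension 15 + 91 = 106).

A_3 ⊕ D_7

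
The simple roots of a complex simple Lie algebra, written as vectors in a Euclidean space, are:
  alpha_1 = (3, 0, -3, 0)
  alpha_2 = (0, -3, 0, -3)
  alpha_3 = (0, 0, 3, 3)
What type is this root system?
A3

Compute the Cartan integers a_ij = 2(alpha_i, alpha_j)/(alpha_j, alpha_j); the resulting 3x3 Cartan matrix is
[[2, 0, -1], [0, 2, -1], [-1, -1, 2]].
All simple roots have the same length, so the diagram is simply laced. The associated Dynkin diagram is a chain of 3 nodes with single edges (A_3), so the type is A_3 (the algebra sl(4)).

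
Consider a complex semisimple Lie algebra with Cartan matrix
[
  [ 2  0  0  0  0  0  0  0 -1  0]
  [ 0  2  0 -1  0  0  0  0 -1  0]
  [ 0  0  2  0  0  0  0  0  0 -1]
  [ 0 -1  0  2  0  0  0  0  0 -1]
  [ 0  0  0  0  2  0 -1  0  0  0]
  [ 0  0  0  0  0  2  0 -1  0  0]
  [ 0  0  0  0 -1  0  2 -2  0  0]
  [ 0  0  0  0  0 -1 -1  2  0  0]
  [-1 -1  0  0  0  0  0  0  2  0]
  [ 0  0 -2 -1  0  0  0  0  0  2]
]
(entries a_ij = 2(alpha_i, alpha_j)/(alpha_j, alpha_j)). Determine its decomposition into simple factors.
The diagram associated to this matrix has two connected components: the simple roots {alpha_1, alpha_2, alpha_3, alpha_4, alpha_9, alpha_10} form a chain of 6 nodes with a double edge at one end; the terminal node there is the unique short simple root (B_6), and {alpha_5, alpha_6, alpha_7, alpha_8} form a chain of 4 nodes with a double edge between the middle two (F_4). A semisimple Lie algebra decomposes uniquely as the direct sum of simple ideals, one per connected component of its Dynkin diagram, so g ≅ B_6 ⊕ F_4 (dimension 78 + 52 = 130).

type B_6 + type F_4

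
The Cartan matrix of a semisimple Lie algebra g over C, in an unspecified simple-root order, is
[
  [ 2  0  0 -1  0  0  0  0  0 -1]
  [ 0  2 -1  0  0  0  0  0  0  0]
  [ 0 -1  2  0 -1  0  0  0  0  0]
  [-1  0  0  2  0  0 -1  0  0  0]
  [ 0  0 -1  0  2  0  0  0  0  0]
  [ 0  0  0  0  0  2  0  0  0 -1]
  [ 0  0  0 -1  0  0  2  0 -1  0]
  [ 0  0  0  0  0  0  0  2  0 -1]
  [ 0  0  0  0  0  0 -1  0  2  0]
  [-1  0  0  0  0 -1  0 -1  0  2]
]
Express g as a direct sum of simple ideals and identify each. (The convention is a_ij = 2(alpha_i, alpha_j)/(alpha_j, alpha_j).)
A3 + D7

The diagram associated to this matrix has two connected components: the simple roots {alpha_2, alpha_3, alpha_5} form a chain of 3 nodes with single edges (A_3), and {alpha_1, alpha_4, alpha_6, alpha_7, alpha_8, alpha_9, alpha_10} form a chain of 5 nodes with a fork of two nodes at one end (D_7). A semisimple Lie algebra decomposes uniquely as the direct sum of simple ideals, one per connected component of its Dynkin diagram, so g ≅ A_3 ⊕ D_7 (dimension 15 + 91 = 106).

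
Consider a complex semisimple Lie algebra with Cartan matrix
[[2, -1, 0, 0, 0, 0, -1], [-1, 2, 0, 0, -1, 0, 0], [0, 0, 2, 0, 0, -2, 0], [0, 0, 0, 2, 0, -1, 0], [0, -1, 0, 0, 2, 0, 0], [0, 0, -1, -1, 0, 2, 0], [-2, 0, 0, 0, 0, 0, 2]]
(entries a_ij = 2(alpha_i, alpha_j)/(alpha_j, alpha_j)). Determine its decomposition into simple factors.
The diagram associated to this matrix has two connected components: the simple roots {alpha_3, alpha_4, alpha_6} form a chain of 3 nodes with a double edge at one end; the terminal node there is the unique long simple root (C_3), and {alpha_1, alpha_2, alpha_5, alpha_7} form a chain of 4 nodes with a double edge at one end; the terminal node there is the unique long simple root (C_4). A semisimple Lie algebra decomposes uniquely as the direct sum of simple ideals, one per connected component of its Dynkin diagram, so g ≅ C_3 ⊕ C_4 (dimension 21 + 36 = 57).

C_3 + C_4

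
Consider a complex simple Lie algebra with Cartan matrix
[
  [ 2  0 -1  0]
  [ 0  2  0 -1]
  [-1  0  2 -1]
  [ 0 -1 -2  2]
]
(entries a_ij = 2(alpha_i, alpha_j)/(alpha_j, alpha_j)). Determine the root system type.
The matrix has rank 4 with 2's on the diagonal. Reading the off-diagonal entries as Dynkin edges (a single edge where a_ij = a_ji = -1; a double or triple edge where a_ij * a_ji = 2 or 3), the diagram is a chain of 4 nodes with a double edge between the middle two (F_4). One simple-root ordering that puts it in standard form is (alpha_2, alpha_4, alpha_3, alpha_1). So the algebra is type F_4.

type F_4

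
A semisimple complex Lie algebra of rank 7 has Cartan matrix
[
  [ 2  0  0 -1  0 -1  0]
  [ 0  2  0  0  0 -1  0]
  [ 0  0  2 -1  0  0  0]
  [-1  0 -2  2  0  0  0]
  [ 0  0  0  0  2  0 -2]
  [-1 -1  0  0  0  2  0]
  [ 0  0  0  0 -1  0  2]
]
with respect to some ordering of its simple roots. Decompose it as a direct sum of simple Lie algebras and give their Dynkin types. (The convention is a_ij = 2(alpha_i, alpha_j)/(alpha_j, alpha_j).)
B2 ⊕ B5

The diagram associated to this matrix has two connected components: the simple roots {alpha_5, alpha_7} form a chain of 2 nodes with a double edge at one end; the terminal node there is the unique short simple root (B_2), and {alpha_1, alpha_2, alpha_3, alpha_4, alpha_6} form a chain of 5 nodes with a double edge at one end; the terminal node there is the unique short simple root (B_5). A semisimple Lie algebra decomposes uniquely as the direct sum of simple ideals, one per connected component of its Dynkin diagram, so g ≅ B_2 ⊕ B_5 (dimension 10 + 55 = 65).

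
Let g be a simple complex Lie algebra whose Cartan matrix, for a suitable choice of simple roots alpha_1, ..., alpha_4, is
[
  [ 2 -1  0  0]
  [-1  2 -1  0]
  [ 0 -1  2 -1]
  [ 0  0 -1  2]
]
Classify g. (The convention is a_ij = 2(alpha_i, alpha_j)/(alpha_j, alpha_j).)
The matrix has rank 4 with 2's on the diagonal. Reading the off-diagonal entries as Dynkin edges (a single edge where a_ij = a_ji = -1; a double or triple edge where a_ij * a_ji = 2 or 3), the diagram is a chain of 4 nodes with single edges (A_4). One simple-root ordering that puts it in standard form is (alpha_4, alpha_3, alpha_2, alpha_1). So the algebra is type A_4, i.e. sl(5).

A4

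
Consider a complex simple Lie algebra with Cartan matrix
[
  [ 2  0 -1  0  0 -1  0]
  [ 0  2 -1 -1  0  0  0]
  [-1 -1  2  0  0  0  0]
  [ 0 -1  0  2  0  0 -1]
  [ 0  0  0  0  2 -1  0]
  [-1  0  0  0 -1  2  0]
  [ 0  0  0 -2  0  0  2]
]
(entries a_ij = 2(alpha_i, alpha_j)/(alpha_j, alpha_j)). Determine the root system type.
C_7

The matrix has rank 7 with 2's on the diagonal. Reading the off-diagonal entries as Dynkin edges (a single edge where a_ij = a_ji = -1; a double or triple edge where a_ij * a_ji = 2 or 3), the diagram is a chain of 7 nodes with a double edge at one end; the terminal node there is the unique long simple root (C_7). One simple-root ordering that puts it in standard form is (alpha_5, alpha_6, alpha_1, alpha_3, alpha_2, alpha_4, alpha_7). So the algebra is type C_7, i.e. sp(14).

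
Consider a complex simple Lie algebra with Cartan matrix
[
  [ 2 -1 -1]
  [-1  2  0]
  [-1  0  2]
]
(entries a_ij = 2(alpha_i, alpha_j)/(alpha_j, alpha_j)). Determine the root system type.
The matrix has rank 3 with 2's on the diagonal. Reading the off-diagonal entries as Dynkin edges (a single edge where a_ij = a_ji = -1; a double or triple edge where a_ij * a_ji = 2 or 3), the diagram is a chain of 3 nodes with single edges (A_3). One simple-root ordering that puts it in standard form is (alpha_3, alpha_1, alpha_2). So the algebra is type A_3, i.e. sl(4).

A_3 (sl(4))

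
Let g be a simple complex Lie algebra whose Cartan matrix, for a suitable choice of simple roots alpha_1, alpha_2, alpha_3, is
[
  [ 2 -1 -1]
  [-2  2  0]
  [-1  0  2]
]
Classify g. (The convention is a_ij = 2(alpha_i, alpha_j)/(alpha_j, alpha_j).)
The matrix has rank 3 with 2's on the diagonal. Reading the off-diagonal entries as Dynkin edges (a single edge where a_ij = a_ji = -1; a double or triple edge where a_ij * a_ji = 2 or 3), the diagram is a chain of 3 nodes with a double edge at one end; the terminal node there is the unique long simple root (C_3). One simple-root ordering that puts it in standard form is (alpha_3, alpha_1, alpha_2). So the algebra is type C_3, i.e. sp(6).

type C_3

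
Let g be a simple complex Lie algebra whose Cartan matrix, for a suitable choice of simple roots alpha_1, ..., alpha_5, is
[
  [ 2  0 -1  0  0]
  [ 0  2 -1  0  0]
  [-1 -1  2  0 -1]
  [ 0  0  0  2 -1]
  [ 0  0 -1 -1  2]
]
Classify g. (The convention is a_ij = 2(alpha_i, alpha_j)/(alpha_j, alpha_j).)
type D_5

The matrix has rank 5 with 2's on the diagonal. Reading the off-diagonal entries as Dynkin edges (a single edge where a_ij = a_ji = -1; a double or triple edge where a_ij * a_ji = 2 or 3), the diagram is a chain of 3 nodes with a fork of two nodes at one end (D_5). One simple-root ordering that puts it in standard form is (alpha_4, alpha_5, alpha_3, alpha_2, alpha_1). So the algebra is type D_5, i.e. so(10).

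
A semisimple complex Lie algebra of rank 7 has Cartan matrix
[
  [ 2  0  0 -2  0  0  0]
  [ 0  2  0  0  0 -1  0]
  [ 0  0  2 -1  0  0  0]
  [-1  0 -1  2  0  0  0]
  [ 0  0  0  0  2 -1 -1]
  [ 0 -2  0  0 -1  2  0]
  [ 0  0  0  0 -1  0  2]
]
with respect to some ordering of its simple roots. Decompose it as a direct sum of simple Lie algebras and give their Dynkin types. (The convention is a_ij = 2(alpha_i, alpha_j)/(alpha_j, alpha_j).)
B_4 + C_3

The diagram associated to this matrix has two connected components: the simple roots {alpha_2, alpha_5, alpha_6, alpha_7} form a chain of 4 nodes with a double edge at one end; the terminal node there is the unique short simple root (B_4), and {alpha_1, alpha_3, alpha_4} form a chain of 3 nodes with a double edge at one end; the terminal node there is the unique long simple root (C_3). A semisimple Lie algebra decomposes uniquely as the direct sum of simple ideals, one per connected component of its Dynkin diagram, so g ≅ B_4 ⊕ C_3 (dimension 36 + 21 = 57).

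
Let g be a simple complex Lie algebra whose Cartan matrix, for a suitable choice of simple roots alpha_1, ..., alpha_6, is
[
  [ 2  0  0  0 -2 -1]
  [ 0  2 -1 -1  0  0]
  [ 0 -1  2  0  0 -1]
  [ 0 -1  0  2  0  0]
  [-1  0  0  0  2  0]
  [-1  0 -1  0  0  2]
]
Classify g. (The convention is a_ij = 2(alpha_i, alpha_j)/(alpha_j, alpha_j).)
The matrix has rank 6 with 2's on the diagonal. Reading the off-diagonal entries as Dynkin edges (a single edge where a_ij = a_ji = -1; a double or triple edge where a_ij * a_ji = 2 or 3), the diagram is a chain of 6 nodes with a double edge at one end; the terminal node there is the unique short simple root (B_6). One simple-root ordering that puts it in standard form is (alpha_4, alpha_2, alpha_3, alpha_6, alpha_1, alpha_5). So the algebra is type B_6, i.e. so(13).

B_6 (so(13))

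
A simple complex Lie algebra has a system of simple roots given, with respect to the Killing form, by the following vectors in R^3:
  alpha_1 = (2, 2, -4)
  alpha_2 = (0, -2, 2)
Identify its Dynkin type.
G_2

Compute the Cartan integers a_ij = 2(alpha_i, alpha_j)/(alpha_j, alpha_j); the resulting 2x2 Cartan matrix is
[[2, -3], [-1, 2]].
The roots have two lengths (squared-length ratio 3:1); the short ones are alpha_{2}. The associated Dynkin diagram is two nodes joined by a triple edge (G_2), so the type is G_2.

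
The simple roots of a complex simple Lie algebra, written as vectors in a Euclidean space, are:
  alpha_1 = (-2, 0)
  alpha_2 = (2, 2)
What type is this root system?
Compute the Cartan integers a_ij = 2(alpha_i, alpha_j)/(alpha_j, alpha_j); the resulting 2x2 Cartan matrix is
[[2, -1], [-2, 2]].
The roots have two lengths (squared-length ratio 2:1); the short ones are alpha_{1}. The associated Dynkin diagram is a chain of 2 nodes with a double edge at one end; the terminal node there is the unique short simple root (B_2), so the type is B_2 (the algebra so(5)).

B_2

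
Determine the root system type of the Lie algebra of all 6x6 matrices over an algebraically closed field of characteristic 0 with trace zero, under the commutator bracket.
This is sl(6), which has dimension 6^2 - 1 = 35 and rank 6 - 1 = 5 (a Cartan subalgebra is the diagonal traceless matrices). In the classification of classical Lie algebras, the special linear algebra sl(n+1) has type A_n; here n = 5, so the Dynkin diagram is a chain of 5 nodes with single edges (A_5). Hence the type is A_5.

A_5 (sl(6))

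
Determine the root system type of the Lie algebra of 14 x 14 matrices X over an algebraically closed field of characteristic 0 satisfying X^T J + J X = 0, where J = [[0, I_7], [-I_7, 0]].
This is sp(14), which has dimension 14(14+1)/2 = 105 and rank 14/2 = 7. In the classification of classical Lie algebras, the symplectic algebra sp(2n) has type C_n; here n = 7, so the Dynkin diagram is a chain of 7 nodes with a double edge at one end; the terminal node there is the unique long simple root (C_7). Hence the type is C_7.

type C_7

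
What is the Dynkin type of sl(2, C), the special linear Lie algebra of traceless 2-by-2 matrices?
This is sl(2), which has dimension 2^2 - 1 = 3 and rank 2 - 1 = 1 (a Cartan subalgebra is the diagonal traceless matrices). In the classification of classical Lie algebras, the special linear algebra sl(n+1) has type A_n; here n = 1, so the Dynkin diagram is a chain of 1 nodes with single edges (A_1). Hence the type is A_1.

A1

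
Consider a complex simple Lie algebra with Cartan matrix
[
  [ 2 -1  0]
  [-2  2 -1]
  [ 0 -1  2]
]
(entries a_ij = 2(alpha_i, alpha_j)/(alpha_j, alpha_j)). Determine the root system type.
B3

The matrix has rank 3 with 2's on the diagonal. Reading the off-diagonal entries as Dynkin edges (a single edge where a_ij = a_ji = -1; a double or triple edge where a_ij * a_ji = 2 or 3), the diagram is a chain of 3 nodes with a double edge at one end; the terminal node there is the unique short simple root (B_3). One simple-root ordering that puts it in standard form is (alpha_3, alpha_2, alpha_1). So the algebra is type B_3, i.e. so(7).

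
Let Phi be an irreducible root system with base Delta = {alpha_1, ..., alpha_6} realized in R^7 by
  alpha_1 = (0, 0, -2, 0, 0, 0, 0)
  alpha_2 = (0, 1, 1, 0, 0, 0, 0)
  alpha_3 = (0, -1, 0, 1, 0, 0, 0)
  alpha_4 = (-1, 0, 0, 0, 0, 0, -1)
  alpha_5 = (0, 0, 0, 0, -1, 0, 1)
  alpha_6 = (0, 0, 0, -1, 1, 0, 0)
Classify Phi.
Compute the Cartan integers a_ij = 2(alpha_i, alpha_j)/(alpha_j, alpha_j); the resulting 6x6 Cartan matrix is
[[2, -2, 0, 0, 0, 0], [-1, 2, -1, 0, 0, 0], [0, -1, 2, 0, 0, -1], [0, 0, 0, 2, -1, 0], [0, 0, 0, -1, 2, -1], [0, 0, -1, 0, -1, 2]].
The roots have two lengths (squared-length ratio 2:1); the short ones are alpha_{2,3,4,5,6}. The associated Dynkin diagram is a chain of 6 nodes with a double edge at one end; the terminal node there is the unique long simple root (C_6), so the type is C_6 (the algebra sp(12)).

type C_6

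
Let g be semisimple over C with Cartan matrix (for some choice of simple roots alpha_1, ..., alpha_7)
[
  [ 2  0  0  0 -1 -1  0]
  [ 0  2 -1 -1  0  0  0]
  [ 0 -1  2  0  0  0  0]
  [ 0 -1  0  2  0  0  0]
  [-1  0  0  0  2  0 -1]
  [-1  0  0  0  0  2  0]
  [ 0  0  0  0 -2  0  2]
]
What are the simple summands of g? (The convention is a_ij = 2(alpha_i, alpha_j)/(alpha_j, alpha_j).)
A_3 + C_4

The diagram associated to this matrix has two connected components: the simple roots {alpha_2, alpha_3, alpha_4} form a chain of 3 nodes with single edges (A_3), and {alpha_1, alpha_5, alpha_6, alpha_7} form a chain of 4 nodes with a double edge at one end; the terminal node there is the unique long simple root (C_4). A semisimple Lie algebra decomposes uniquely as the direct sum of simple ideals, one per connected component of its Dynkin diagram, so g ≅ A_3 ⊕ C_4 (dimension 15 + 36 = 51).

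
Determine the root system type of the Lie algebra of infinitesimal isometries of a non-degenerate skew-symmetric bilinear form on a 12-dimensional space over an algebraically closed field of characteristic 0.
C6

This is sp(12), which has dimension 12(12+1)/2 = 78 and rank 12/2 = 6. In the classification of classical Lie algebras, the symplectic algebra sp(2n) has type C_n; here n = 6, so the Dynkin diagram is a chain of 6 nodes with a double edge at one end; the terminal node there is the unique long simple root (C_6). Hence the type is C_6.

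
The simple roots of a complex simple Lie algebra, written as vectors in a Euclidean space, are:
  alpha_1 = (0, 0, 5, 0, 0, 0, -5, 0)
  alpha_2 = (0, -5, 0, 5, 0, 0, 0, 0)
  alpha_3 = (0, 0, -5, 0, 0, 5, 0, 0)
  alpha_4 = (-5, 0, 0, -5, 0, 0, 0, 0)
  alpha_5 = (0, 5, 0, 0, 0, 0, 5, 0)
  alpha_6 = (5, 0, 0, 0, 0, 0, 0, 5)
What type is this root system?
Compute the Cartan integers a_ij = 2(alpha_i, alpha_j)/(alpha_j, alpha_j); the resulting 6x6 Cartan matrix is
[[2, 0, -1, 0, -1, 0], [0, 2, 0, -1, -1, 0], [-1, 0, 2, 0, 0, 0], [0, -1, 0, 2, 0, -1], [-1, -1, 0, 0, 2, 0], [0, 0, 0, -1, 0, 2]].
All simple roots have the same length, so the diagram is simply laced. The associated Dynkin diagram is a chain of 6 nodes with single edges (A_6), so the type is A_6 (the algebra sl(7)).

A_6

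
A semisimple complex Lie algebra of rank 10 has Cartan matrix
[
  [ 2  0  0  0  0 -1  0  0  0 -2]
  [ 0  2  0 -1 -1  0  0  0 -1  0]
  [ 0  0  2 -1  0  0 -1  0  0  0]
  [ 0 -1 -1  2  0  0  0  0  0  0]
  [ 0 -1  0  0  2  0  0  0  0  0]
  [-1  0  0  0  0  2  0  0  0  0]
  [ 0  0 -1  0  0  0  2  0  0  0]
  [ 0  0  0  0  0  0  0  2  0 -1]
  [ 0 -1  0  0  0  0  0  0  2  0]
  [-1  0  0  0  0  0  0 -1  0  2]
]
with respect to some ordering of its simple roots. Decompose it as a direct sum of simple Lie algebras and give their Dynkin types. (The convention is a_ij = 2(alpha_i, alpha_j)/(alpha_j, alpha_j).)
D_6 ⊕ F_4

The diagram associated to this matrix has two connected components: the simple roots {alpha_2, alpha_3, alpha_4, alpha_5, alpha_7, alpha_9} form a chain of 4 nodes with a fork of two nodes at one end (D_6), and {alpha_1, alpha_6, alpha_8, alpha_10} form a chain of 4 nodes with a double edge between the middle two (F_4). A semisimple Lie algebra decomposes uniquely as the direct sum of simple ideals, one per connected component of its Dynkin diagram, so g ≅ D_6 ⊕ F_4 (dimension 66 + 52 = 118).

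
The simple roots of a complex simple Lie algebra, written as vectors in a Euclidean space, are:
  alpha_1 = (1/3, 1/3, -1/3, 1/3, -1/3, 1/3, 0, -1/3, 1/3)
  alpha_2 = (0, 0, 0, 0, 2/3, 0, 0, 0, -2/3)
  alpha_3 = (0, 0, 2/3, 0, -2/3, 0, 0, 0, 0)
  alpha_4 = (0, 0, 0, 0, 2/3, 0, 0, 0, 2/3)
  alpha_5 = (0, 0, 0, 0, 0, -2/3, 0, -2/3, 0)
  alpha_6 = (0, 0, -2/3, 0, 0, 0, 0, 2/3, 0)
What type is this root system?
Compute the Cartan integers a_ij = 2(alpha_i, alpha_j)/(alpha_j, alpha_j); the resulting 6x6 Cartan matrix is
[[2, -1, 0, 0, 0, 0], [-1, 2, -1, 0, 0, 0], [0, -1, 2, -1, 0, -1], [0, 0, -1, 2, 0, 0], [0, 0, 0, 0, 2, -1], [0, 0, -1, 0, -1, 2]].
All simple roots have the same length, so the diagram is simply laced. The associated Dynkin diagram is a chain of 5 nodes with one extra node attached to the third node from one end (E_6), so the type is E_6.

type E_6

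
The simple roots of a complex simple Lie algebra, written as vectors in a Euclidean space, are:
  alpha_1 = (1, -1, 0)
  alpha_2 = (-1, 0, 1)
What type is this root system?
Compute the Cartan integers a_ij = 2(alpha_i, alpha_j)/(alpha_j, alpha_j); the resulting 2x2 Cartan matrix is
[[2, -1], [-1, 2]].
All simple roots have the same length, so the diagram is simply laced. The associated Dynkin diagram is a chain of 2 nodes with single edges (A_2), so the type is A_2 (the algebra sl(3)).

A_2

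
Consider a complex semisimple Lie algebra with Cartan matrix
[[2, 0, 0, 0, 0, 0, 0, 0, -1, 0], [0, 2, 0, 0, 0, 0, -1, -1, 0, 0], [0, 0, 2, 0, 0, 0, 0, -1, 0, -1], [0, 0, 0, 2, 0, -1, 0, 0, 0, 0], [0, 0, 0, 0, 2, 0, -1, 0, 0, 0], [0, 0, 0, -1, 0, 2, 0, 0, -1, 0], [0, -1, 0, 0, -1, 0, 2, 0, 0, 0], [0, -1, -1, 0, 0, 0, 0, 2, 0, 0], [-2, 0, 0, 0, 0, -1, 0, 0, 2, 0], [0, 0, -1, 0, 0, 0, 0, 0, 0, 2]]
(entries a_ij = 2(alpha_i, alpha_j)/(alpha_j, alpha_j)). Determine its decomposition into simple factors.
The diagram associated to this matrix has two connected components: the simple roots {alpha_2, alpha_3, alpha_5, alpha_7, alpha_8, alpha_10} form a chain of 6 nodes with single edges (A_6), and {alpha_1, alpha_4, alpha_6, alpha_9} form a chain of 4 nodes with a double edge at one end; the terminal node there is the unique short simple root (B_4). A semisimple Lie algebra decomposes uniquely as the direct sum of simple ideals, one per connected component of its Dynkin diagram, so g ≅ A_6 ⊕ B_4 (dimension 48 + 36 = 84).

A6 + B4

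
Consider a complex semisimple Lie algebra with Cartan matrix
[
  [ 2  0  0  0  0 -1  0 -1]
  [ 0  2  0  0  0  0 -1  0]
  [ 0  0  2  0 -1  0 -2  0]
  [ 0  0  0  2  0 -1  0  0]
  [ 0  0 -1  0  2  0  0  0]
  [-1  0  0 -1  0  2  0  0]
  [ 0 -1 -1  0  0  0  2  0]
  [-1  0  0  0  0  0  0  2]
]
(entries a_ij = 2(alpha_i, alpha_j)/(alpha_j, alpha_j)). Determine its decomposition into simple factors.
The diagram associated to this matrix has two connected components: the simple roots {alpha_1, alpha_4, alpha_6, alpha_8} form a chain of 4 nodes with single edges (A_4), and {alpha_2, alpha_3, alpha_5, alpha_7} form a chain of 4 nodes with a double edge between the middle two (F_4). A semisimple Lie algebra decomposes uniquely as the direct sum of simple ideals, one per connected component of its Dynkin diagram, so g ≅ A_4 ⊕ F_4 (dimension 24 + 52 = 76).

A_4 ⊕ F_4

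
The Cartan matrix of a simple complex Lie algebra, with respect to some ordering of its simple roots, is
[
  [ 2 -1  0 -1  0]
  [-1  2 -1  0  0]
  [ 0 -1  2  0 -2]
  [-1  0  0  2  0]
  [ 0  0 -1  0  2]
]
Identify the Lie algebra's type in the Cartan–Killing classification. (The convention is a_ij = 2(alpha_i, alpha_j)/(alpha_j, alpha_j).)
The matrix has rank 5 with 2's on the diagonal. Reading the off-diagonal entries as Dynkin edges (a single edge where a_ij = a_ji = -1; a double or triple edge where a_ij * a_ji = 2 or 3), the diagram is a chain of 5 nodes with a double edge at one end; the terminal node there is the unique short simple root (B_5). One simple-root ordering that puts it in standard form is (alpha_4, alpha_1, alpha_2, alpha_3, alpha_5). So the algebra is type B_5, i.e. so(11).

B_5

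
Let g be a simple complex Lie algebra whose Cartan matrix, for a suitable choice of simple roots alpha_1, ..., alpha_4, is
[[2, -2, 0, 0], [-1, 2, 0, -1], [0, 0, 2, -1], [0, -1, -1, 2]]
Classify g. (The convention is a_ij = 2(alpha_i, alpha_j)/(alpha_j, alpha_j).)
C_4 (sp(8))

The matrix has rank 4 with 2's on the diagonal. Reading the off-diagonal entries as Dynkin edges (a single edge where a_ij = a_ji = -1; a double or triple edge where a_ij * a_ji = 2 or 3), the diagram is a chain of 4 nodes with a double edge at one end; the terminal node there is the unique long simple root (C_4). One simple-root ordering that puts it in standard form is (alpha_3, alpha_4, alpha_2, alpha_1). So the algebra is type C_4, i.e. sp(8).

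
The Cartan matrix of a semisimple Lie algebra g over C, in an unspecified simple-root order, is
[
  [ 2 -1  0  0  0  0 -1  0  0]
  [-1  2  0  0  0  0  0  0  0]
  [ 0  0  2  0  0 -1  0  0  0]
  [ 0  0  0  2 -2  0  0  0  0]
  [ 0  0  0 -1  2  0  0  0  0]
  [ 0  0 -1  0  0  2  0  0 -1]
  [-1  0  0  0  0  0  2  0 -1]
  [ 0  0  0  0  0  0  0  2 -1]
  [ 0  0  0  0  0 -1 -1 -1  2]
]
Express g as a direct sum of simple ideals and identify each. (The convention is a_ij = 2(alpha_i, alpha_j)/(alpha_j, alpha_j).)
type B_2 ⊕ type E_7

The diagram associated to this matrix has two connected components: the simple roots {alpha_4, alpha_5} form a chain of 2 nodes with a double edge at one end; the terminal node there is the unique short simple root (B_2), and {alpha_1, alpha_2, alpha_3, alpha_6, alpha_7, alpha_8, alpha_9} form a chain of 6 nodes with one extra node attached to the third node from one end (E_7). A semisimple Lie algebra decomposes uniquely as the direct sum of simple ideals, one per connected component of its Dynkin diagram, so g ≅ B_2 ⊕ E_7 (dimension 10 + 133 = 143).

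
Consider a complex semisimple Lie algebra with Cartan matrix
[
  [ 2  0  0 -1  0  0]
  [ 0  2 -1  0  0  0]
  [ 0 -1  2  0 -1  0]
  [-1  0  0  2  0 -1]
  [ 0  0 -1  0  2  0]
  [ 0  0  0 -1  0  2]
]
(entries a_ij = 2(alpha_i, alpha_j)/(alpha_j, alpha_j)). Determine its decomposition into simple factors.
The diagram associated to this matrix has two connected components: the simple roots {alpha_1, alpha_4, alpha_6} form a chain of 3 nodes with single edges (A_3), and {alpha_2, alpha_3, alpha_5} form a chain of 3 nodes with single edges (A_3). A semisimple Lie algebra decomposes uniquely as the direct sum of simple ideals, one per connected component of its Dynkin diagram, so g ≅ A_3 ⊕ A_3 (dimension 15 + 15 = 30).

type A_3 + type A_3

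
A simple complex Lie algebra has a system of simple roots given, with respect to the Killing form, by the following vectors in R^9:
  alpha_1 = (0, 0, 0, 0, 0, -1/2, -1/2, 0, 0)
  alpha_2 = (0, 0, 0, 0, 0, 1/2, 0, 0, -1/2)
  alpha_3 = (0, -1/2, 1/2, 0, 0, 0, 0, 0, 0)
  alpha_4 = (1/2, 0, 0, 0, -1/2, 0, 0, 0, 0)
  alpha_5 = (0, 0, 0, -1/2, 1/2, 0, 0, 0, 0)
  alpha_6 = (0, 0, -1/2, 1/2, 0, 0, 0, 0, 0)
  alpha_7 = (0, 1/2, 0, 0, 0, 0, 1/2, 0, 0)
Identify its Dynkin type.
A_7

Compute the Cartan integers a_ij = 2(alpha_i, alpha_j)/(alpha_j, alpha_j); the resulting 7x7 Cartan matrix is
[[2, -1, 0, 0, 0, 0, -1], [-1, 2, 0, 0, 0, 0, 0], [0, 0, 2, 0, 0, -1, -1], [0, 0, 0, 2, -1, 0, 0], [0, 0, 0, -1, 2, -1, 0], [0, 0, -1, 0, -1, 2, 0], [-1, 0, -1, 0, 0, 0, 2]].
All simple roots have the same length, so the diagram is simply laced. The associated Dynkin diagram is a chain of 7 nodes with single edges (A_7), so the type is A_7 (the algebra sl(8)).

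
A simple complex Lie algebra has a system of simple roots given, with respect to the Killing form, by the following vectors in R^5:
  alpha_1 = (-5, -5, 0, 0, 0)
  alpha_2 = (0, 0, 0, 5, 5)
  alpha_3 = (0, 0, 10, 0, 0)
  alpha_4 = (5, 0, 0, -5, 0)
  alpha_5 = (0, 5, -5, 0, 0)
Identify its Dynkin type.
Compute the Cartan integers a_ij = 2(alpha_i, alpha_j)/(alpha_j, alpha_j); the resulting 5x5 Cartan matrix is
[[2, 0, 0, -1, -1], [0, 2, 0, -1, 0], [0, 0, 2, 0, -2], [-1, -1, 0, 2, 0], [-1, 0, -1, 0, 2]].
The roots have two lengths (squared-length ratio 2:1); the short ones are alpha_{1,2,4,5}. The associated Dynkin diagram is a chain of 5 nodes with a double edge at one end; the terminal node there is the unique long simple root (C_5), so the type is C_5 (the algebra sp(10)).

type C_5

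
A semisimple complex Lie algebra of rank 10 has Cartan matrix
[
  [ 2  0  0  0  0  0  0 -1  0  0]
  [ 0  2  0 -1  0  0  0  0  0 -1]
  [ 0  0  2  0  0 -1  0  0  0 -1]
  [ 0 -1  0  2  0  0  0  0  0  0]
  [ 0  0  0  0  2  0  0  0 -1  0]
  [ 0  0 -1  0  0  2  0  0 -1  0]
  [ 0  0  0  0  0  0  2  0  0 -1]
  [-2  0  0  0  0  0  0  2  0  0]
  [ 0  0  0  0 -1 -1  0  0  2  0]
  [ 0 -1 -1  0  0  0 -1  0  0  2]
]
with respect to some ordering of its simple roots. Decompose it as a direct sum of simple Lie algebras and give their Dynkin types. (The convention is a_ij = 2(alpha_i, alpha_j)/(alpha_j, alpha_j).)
B2 + E8

The diagram associated to this matrix has two connected components: the simple roots {alpha_1, alpha_8} form a chain of 2 nodes with a double edge at one end; the terminal node there is the unique short simple root (B_2), and {alpha_2, alpha_3, alpha_4, alpha_5, alpha_6, alpha_7, alpha_9, alpha_10} form a chain of 7 nodes with one extra node attached to the third node from one end (E_8). A semisimple Lie algebra decomposes uniquely as the direct sum of simple ideals, one per connected component of its Dynkin diagram, so g ≅ B_2 ⊕ E_8 (dimension 10 + 248 = 258).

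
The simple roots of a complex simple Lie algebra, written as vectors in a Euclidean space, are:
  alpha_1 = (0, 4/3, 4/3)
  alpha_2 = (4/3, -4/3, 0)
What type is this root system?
Compute the Cartan integers a_ij = 2(alpha_i, alpha_j)/(alpha_j, alpha_j); the resulting 2x2 Cartan matrix is
[[2, -1], [-1, 2]].
All simple roots have the same length, so the diagram is simply laced. The associated Dynkin diagram is a chain of 2 nodes with single edges (A_2), so the type is A_2 (the algebra sl(3)).

A2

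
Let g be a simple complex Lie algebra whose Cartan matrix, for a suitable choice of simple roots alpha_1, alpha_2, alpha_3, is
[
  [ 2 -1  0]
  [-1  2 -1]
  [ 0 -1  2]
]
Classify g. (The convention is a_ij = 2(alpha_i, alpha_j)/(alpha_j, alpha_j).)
The matrix has rank 3 with 2's on the diagonal. Reading the off-diagonal entries as Dynkin edges (a single edge where a_ij = a_ji = -1; a double or triple edge where a_ij * a_ji = 2 or 3), the diagram is a chain of 3 nodes with single edges (A_3). One simple-root ordering that puts it in standard form is (alpha_3, alpha_2, alpha_1). So the algebra is type A_3, i.e. sl(4).

A_3 (sl(4))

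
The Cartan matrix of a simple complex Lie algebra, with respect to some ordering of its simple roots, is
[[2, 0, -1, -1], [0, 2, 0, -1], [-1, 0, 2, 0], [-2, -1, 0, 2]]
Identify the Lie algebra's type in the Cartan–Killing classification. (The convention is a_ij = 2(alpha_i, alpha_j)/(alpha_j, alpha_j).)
The matrix has rank 4 with 2's on the diagonal. Reading the off-diagonal entries as Dynkin edges (a single edge where a_ij = a_ji = -1; a double or triple edge where a_ij * a_ji = 2 or 3), the diagram is a chain of 4 nodes with a double edge between the middle two (F_4). One simple-root ordering that puts it in standard form is (alpha_2, alpha_4, alpha_1, alpha_3). So the algebra is type F_4.

F4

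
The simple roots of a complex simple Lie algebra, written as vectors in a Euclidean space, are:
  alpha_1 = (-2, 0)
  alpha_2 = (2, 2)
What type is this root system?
B_2 (so(5))

Compute the Cartan integers a_ij = 2(alpha_i, alpha_j)/(alpha_j, alpha_j); the resulting 2x2 Cartan matrix is
[[2, -1], [-2, 2]].
The roots have two lengths (squared-length ratio 2:1); the short ones are alpha_{1}. The associated Dynkin diagram is a chain of 2 nodes with a double edge at one end; the terminal node there is the unique short simple root (B_2), so the type is B_2 (the algebra so(5)).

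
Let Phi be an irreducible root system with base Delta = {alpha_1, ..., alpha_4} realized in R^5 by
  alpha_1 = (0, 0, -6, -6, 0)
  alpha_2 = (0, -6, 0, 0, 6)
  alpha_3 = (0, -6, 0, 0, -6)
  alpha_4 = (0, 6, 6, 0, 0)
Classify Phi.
Compute the Cartan integers a_ij = 2(alpha_i, alpha_j)/(alpha_j, alpha_j); the resulting 4x4 Cartan matrix is
[[2, 0, 0, -1], [0, 2, 0, -1], [0, 0, 2, -1], [-1, -1, -1, 2]].
All simple roots have the same length, so the diagram is simply laced. The associated Dynkin diagram is a chain of 2 nodes with a fork of two nodes at one end (D_4), so the type is D_4 (the algebra so(8)).

D4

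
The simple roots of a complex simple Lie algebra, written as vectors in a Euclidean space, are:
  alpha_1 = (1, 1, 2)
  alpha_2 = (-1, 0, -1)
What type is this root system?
Compute the Cartan integers a_ij = 2(alpha_i, alpha_j)/(alpha_j, alpha_j); the resulting 2x2 Cartan matrix is
[[2, -3], [-1, 2]].
The roots have two lengths (squared-length ratio 3:1); the short ones are alpha_{2}. The associated Dynkin diagram is two nodes joined by a triple edge (G_2), so the type is G_2.

G2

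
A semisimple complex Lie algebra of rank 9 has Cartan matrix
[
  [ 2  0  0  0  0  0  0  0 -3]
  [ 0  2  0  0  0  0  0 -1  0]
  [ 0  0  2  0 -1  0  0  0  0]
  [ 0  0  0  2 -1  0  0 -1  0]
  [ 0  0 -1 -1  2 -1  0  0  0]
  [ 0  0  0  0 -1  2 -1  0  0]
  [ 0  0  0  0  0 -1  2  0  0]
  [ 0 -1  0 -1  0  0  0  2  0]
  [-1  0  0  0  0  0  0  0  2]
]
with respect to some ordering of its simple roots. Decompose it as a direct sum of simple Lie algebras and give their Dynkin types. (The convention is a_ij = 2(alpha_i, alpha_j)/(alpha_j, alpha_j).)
The diagram associated to this matrix has two connected components: the simple roots {alpha_2, alpha_3, alpha_4, alpha_5, alpha_6, alpha_7, alpha_8} form a chain of 6 nodes with one extra node attached to the third node from one end (E_7), and {alpha_1, alpha_9} form two nodes joined by a triple edge (G_2). A semisimple Lie algebra decomposes uniquely as the direct sum of simple ideals, one per connected component of its Dynkin diagram, so g ≅ E_7 ⊕ G_2 (dimension 133 + 14 = 147).

E7 ⊕ G2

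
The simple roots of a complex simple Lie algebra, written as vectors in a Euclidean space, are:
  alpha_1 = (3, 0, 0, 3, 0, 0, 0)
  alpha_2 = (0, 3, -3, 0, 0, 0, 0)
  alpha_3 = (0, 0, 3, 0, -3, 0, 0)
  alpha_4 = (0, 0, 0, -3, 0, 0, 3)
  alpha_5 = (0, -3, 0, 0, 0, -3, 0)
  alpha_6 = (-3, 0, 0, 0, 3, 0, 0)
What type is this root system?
Compute the Cartan integers a_ij = 2(alpha_i, alpha_j)/(alpha_j, alpha_j); the resulting 6x6 Cartan matrix is
[[2, 0, 0, -1, 0, -1], [0, 2, -1, 0, -1, 0], [0, -1, 2, 0, 0, -1], [-1, 0, 0, 2, 0, 0], [0, -1, 0, 0, 2, 0], [-1, 0, -1, 0, 0, 2]].
All simple roots have the same length, so the diagram is simply laced. The associated Dynkin diagram is a chain of 6 nodes with single edges (A_6), so the type is A_6 (the algebra sl(7)).

A_6 (sl(7))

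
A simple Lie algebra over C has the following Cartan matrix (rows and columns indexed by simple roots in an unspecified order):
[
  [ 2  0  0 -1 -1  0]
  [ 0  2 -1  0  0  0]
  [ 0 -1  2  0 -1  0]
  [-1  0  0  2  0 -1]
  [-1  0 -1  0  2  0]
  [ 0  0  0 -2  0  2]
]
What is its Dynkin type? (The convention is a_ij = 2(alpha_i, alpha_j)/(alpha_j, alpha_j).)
C_6 (sp(12))

The matrix has rank 6 with 2's on the diagonal. Reading the off-diagonal entries as Dynkin edges (a single edge where a_ij = a_ji = -1; a double or triple edge where a_ij * a_ji = 2 or 3), the diagram is a chain of 6 nodes with a double edge at one end; the terminal node there is the unique long simple root (C_6). One simple-root ordering that puts it in standard form is (alpha_2, alpha_3, alpha_5, alpha_1, alpha_4, alpha_6). So the algebra is type C_6, i.e. sp(12).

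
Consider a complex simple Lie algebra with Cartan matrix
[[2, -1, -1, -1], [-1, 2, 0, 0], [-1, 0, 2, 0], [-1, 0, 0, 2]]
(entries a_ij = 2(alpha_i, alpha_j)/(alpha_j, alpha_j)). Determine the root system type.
The matrix has rank 4 with 2's on the diagonal. Reading the off-diagonal entries as Dynkin edges (a single edge where a_ij = a_ji = -1; a double or triple edge where a_ij * a_ji = 2 or 3), the diagram is a chain of 2 nodes with a fork of two nodes at one end (D_4). One simple-root ordering that puts it in standard form is (alpha_2, alpha_1, alpha_4, alpha_3). So the algebra is type D_4, i.e. so(8).

type D_4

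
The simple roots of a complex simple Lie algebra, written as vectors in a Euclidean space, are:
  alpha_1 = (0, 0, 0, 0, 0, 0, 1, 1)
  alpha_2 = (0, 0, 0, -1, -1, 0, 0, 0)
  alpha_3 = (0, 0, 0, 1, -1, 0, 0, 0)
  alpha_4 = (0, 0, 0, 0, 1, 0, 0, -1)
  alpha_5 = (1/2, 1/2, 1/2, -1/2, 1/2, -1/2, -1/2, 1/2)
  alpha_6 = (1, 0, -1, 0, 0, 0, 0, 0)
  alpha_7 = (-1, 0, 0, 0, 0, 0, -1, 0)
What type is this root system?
E_7

Compute the Cartan integers a_ij = 2(alpha_i, alpha_j)/(alpha_j, alpha_j); the resulting 7x7 Cartan matrix is
[[2, 0, 0, -1, 0, 0, -1], [0, 2, 0, -1, 0, 0, 0], [0, 0, 2, -1, -1, 0, 0], [-1, -1, -1, 2, 0, 0, 0], [0, 0, -1, 0, 2, 0, 0], [0, 0, 0, 0, 0, 2, -1], [-1, 0, 0, 0, 0, -1, 2]].
All simple roots have the same length, so the diagram is simply laced. The associated Dynkin diagram is a chain of 6 nodes with one extra node attached to the third node from one end (E_7), so the type is E_7.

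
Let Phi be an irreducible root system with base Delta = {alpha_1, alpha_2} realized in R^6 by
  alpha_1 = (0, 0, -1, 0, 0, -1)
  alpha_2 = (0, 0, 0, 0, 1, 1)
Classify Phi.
Compute the Cartan integers a_ij = 2(alpha_i, alpha_j)/(alpha_j, alpha_j); the resulting 2x2 Cartan matrix is
[[2, -1], [-1, 2]].
All simple roots have the same length, so the diagram is simply laced. The associated Dynkin diagram is a chain of 2 nodes with single edges (A_2), so the type is A_2 (the algebra sl(3)).

A2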